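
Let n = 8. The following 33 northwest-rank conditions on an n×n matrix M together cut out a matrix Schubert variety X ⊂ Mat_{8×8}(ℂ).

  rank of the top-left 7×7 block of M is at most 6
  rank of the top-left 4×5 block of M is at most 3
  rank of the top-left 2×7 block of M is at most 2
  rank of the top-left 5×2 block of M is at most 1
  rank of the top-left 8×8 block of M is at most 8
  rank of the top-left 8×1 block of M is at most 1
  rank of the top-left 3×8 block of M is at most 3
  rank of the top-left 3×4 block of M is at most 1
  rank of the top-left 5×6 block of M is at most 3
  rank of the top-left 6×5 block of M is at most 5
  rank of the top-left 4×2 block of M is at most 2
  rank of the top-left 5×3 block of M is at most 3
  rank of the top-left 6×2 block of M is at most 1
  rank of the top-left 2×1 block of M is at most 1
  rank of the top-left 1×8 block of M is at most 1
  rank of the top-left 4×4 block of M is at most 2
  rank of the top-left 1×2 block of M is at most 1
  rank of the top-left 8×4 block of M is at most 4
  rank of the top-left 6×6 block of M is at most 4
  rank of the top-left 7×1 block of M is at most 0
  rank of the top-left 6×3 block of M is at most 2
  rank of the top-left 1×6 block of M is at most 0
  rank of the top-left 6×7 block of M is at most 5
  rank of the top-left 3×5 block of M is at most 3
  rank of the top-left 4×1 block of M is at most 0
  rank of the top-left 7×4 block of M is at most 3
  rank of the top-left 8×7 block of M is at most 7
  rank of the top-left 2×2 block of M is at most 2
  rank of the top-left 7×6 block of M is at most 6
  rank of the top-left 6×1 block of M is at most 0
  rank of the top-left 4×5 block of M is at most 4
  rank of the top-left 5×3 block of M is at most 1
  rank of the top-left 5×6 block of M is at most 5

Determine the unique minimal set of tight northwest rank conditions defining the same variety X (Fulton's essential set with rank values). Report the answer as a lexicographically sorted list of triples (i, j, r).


Computing R[i][j] = min implied NW-rank bound (n=8, 33 conditions):

  row 1: 0  0  0  0  0  0  1  1
  row 2: 0  1  1  1  1  1  2  2
  row 3: 0  1  1  1  2  2  3  3
  row 4: 0  1  1  2  3  3  4  4
  row 5: 0  1  1  2  3  3  4  5
  row 6: 0  1  2  3  4  4  5  6
  row 7: 0  1  2  3  4  5  6  7
  row 8: 1  2  3  4  5  6  7  8

giving w = (7, 2, 5, 4, 8, 3, 6, 1) via Δ²R.

5 SE-corners of the 17-cell Rothe diagram give Ess(w):

[(1, 6, 0), (3, 4, 1), (5, 3, 1), (5, 6, 3), (7, 1, 0)]


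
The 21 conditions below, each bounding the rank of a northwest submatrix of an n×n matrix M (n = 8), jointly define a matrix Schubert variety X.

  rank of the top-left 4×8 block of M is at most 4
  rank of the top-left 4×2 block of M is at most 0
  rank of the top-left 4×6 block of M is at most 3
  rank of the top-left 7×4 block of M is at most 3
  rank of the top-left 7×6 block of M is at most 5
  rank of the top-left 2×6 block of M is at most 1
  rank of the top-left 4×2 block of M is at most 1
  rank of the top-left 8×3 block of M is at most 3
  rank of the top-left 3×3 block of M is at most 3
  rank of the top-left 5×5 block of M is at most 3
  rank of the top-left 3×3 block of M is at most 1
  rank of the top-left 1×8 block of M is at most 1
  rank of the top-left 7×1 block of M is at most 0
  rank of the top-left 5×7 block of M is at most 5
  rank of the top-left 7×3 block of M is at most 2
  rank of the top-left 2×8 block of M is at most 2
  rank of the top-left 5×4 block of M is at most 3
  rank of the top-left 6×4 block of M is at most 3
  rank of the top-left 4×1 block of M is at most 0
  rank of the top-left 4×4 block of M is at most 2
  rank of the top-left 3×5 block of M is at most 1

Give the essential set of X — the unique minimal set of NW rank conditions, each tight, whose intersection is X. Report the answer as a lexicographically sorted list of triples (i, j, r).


The tightest implied rank at each (i,j), from the 21 conditions:

  row 1: 0 | 0 | 1 | 1 | 1 | 1 | 1 | 1
  row 2: 0 | 0 | 1 | 1 | 1 | 1 | 2 | 2
  row 3: 0 | 0 | 1 | 1 | 1 | 2 | 3 | 3
  row 4: 0 | 0 | 1 | 2 | 2 | 3 | 4 | 4
  row 5: 0 | 1 | 2 | 3 | 3 | 4 | 5 | 5
  row 6: 0 | 1 | 2 | 3 | 4 | 5 | 6 | 6
  row 7: 0 | 1 | 2 | 3 | 4 | 5 | 6 | 7
  row 8: 1 | 2 | 3 | 4 | 5 | 6 | 7 | 8

hence w(1..8) = (3, 7, 6, 4, 2, 5, 8, 1).

4 SE-corners of the 16-cell Rothe diagram give Ess(w):

[(2, 6, 1), (3, 5, 1), (4, 2, 0), (7, 1, 0)]


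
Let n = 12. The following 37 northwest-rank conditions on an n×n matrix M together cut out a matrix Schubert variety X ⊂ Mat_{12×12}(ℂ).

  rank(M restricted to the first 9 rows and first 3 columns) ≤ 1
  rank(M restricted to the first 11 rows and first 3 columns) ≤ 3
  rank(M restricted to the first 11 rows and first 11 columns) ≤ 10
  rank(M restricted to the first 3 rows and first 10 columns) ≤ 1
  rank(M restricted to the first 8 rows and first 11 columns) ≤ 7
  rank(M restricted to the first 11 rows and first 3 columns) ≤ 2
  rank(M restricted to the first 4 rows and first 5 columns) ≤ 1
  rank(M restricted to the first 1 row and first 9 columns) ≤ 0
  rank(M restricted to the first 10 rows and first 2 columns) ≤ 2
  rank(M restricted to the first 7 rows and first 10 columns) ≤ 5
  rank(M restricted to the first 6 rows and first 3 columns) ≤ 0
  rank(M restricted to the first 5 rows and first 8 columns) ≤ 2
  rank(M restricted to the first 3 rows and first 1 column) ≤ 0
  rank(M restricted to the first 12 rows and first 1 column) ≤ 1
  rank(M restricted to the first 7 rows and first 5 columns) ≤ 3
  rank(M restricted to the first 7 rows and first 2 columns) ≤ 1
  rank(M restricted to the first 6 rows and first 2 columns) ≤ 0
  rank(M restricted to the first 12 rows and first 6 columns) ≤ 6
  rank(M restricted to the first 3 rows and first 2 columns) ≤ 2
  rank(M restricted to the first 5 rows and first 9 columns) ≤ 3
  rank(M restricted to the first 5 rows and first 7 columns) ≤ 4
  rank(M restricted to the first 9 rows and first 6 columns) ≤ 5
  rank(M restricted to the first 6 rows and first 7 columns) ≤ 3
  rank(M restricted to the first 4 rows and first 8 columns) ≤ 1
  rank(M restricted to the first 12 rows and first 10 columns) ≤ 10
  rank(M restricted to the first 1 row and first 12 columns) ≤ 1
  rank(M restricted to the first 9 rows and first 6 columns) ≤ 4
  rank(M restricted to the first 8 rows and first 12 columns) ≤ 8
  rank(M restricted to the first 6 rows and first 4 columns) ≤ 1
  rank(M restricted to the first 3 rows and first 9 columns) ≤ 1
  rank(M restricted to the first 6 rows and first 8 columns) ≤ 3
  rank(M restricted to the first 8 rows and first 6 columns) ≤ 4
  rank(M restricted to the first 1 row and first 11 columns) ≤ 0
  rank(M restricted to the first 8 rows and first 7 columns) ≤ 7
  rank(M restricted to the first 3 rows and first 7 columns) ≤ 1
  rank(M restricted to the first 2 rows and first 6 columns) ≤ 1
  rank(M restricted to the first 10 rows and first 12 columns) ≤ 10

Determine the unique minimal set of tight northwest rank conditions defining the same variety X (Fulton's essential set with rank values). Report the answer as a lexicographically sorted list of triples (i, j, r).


Recovering R(i,j) via the rank-extension bound from the 37 conditions:

  0  0  0  0  0  0  0  0  0  0  0  1
  0  0  0  1  1  1  1  1  1  1  1  2
  0  0  0  1  1  1  1  1  1  1  2  3
  0  0  0  1  1  1  1  1  2  2  3  4
  0  0  0  1  2  2  2  2  3  3  4  5
  0  0  0  1  2  3  3  3  4  4  5  6
  1  1  1  2  3  4  4  4  5  5  6  7
  1  1  1  2  3  4  5  5  6  6  7  8
  1  1  1  2  3  4  5  6  7  7  8  9
  1  2  2  3  4  5  6  7  8  8  9  10
  1  2  2  3  4  5  6  7  8  9  10  11
  1  2  3  4  5  6  7  8  9  10  11  12

the unique w with this rank table is (12, 4, 11, 9, 5, 6, 1, 7, 8, 2, 10, 3).

Fulton essential set (6 of the 41 Rothe cells):

[(1, 11, 0), (3, 10, 1), (4, 8, 1), (6, 3, 0), (9, 3, 1), (11, 3, 2)]


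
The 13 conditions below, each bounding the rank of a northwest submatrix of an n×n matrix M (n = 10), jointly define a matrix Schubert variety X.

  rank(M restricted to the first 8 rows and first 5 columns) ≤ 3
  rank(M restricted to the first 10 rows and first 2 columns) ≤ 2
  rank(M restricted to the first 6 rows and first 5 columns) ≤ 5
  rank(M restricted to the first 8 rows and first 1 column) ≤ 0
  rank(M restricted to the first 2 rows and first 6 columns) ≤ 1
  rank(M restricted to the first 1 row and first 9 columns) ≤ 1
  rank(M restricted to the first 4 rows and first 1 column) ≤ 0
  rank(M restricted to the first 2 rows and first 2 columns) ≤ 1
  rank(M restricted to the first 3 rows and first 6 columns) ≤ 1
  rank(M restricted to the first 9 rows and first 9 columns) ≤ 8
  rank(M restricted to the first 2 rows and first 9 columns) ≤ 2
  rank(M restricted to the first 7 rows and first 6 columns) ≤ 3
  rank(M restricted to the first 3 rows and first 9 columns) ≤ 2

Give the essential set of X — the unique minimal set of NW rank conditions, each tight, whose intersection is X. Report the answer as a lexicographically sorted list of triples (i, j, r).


Rank table r_w(10×10) implied by the 13 constraints:

  row 1: 0 1 1 1 1 1 1 1 1 1
  row 2: 0 1 1 1 1 1 2 2 2 2
  row 3: 0 1 1 1 1 1 2 2 2 3
  row 4: 0 1 2 2 2 2 3 3 3 4
  row 5: 0 1 2 3 3 3 4 4 4 5
  row 6: 0 1 2 3 3 3 4 5 5 6
  row 7: 0 1 2 3 3 3 4 5 6 7
  row 8: 0 1 2 3 3 4 5 6 7 8
  row 9: 1 2 3 4 4 5 6 7 8 9
  row 10: 1 2 3 4 5 6 7 8 9 10

hence w(1..10) = (2, 7, 10, 3, 4, 8, 9, 6, 1, 5).

|D(w)|=23, |Ess(w)|=5:

[(3, 6, 1), (3, 9, 2), (7, 6, 3), (8, 1, 0), (8, 5, 3)]


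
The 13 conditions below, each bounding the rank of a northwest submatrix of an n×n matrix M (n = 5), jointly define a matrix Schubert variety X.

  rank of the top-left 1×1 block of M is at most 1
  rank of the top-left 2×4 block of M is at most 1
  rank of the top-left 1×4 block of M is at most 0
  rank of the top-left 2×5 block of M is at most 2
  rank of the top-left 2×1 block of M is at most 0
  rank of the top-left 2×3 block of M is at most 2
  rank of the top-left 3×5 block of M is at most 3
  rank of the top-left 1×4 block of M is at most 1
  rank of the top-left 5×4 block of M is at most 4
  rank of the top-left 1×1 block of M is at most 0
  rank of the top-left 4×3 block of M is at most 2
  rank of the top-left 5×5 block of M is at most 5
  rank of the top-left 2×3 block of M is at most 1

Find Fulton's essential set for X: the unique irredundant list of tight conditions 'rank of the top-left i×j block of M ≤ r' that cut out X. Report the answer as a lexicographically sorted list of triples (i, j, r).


Propagating the 13 rank bounds to every northwest block:

  row 1: 0 | 0 | 0 | 0 | 1
  row 2: 0 | 1 | 1 | 1 | 2
  row 3: 1 | 2 | 2 | 2 | 3
  row 4: 1 | 2 | 2 | 3 | 4
  row 5: 1 | 2 | 3 | 4 | 5

reading off 1-entries of Δ²R: w = (5, 2, 1, 4, 3).

ℓ(w)=6; the 3 essential cells (i,j,r):

[(1, 4, 0), (2, 1, 0), (4, 3, 2)]


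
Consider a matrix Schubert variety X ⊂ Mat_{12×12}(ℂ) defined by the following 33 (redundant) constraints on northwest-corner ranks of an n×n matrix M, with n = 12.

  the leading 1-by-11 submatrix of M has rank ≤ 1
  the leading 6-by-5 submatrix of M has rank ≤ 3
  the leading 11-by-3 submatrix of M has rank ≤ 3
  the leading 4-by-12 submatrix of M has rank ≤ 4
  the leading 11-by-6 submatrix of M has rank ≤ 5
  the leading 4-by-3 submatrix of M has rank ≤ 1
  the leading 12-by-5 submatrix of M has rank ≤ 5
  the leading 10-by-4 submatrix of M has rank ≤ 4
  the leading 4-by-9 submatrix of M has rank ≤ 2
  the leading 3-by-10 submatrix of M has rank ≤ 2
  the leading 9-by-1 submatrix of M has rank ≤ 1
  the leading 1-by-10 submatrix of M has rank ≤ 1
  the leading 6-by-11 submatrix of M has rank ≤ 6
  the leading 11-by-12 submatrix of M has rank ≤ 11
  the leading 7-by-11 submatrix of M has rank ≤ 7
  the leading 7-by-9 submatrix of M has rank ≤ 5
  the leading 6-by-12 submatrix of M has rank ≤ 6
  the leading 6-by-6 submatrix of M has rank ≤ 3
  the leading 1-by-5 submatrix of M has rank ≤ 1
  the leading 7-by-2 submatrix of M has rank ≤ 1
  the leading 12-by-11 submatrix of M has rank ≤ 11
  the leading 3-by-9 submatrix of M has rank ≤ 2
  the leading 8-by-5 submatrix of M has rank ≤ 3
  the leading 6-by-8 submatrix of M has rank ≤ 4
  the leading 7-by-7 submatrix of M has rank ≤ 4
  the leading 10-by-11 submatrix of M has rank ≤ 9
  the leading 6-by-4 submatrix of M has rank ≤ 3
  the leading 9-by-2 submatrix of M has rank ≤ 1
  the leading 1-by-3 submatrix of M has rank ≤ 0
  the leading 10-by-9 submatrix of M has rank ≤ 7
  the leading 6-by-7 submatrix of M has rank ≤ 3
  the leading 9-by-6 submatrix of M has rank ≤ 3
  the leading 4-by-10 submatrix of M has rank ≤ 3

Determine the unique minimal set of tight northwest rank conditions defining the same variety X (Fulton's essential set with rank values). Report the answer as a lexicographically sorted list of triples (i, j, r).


Computing R[i][j] = min implied NW-rank bound (n=12, 33 conditions):

  row 1: 0 | 0 | 0 | 1 | 1 | 1 | 1 | 1 | 1 | 1 | 1 | 1
  row 2: 1 | 1 | 1 | 2 | 2 | 2 | 2 | 2 | 2 | 2 | 2 | 2
  row 3: 1 | 1 | 1 | 2 | 2 | 2 | 2 | 2 | 2 | 2 | 3 | 3
  row 4: 1 | 1 | 1 | 2 | 2 | 2 | 2 | 2 | 2 | 3 | 4 | 4
  row 5: 1 | 1 | 2 | 3 | 3 | 3 | 3 | 3 | 3 | 4 | 5 | 5
  row 6: 1 | 1 | 2 | 3 | 3 | 3 | 3 | 4 | 4 | 5 | 6 | 6
  row 7: 1 | 1 | 2 | 3 | 3 | 3 | 4 | 5 | 5 | 6 | 7 | 7
  row 8: 1 | 1 | 2 | 3 | 3 | 3 | 4 | 5 | 6 | 7 | 8 | 8
  row 9: 1 | 1 | 2 | 3 | 3 | 3 | 4 | 5 | 6 | 7 | 8 | 9
  row 10: 1 | 2 | 3 | 4 | 4 | 4 | 5 | 6 | 7 | 8 | 9 | 10
  row 11: 1 | 2 | 3 | 4 | 5 | 5 | 6 | 7 | 8 | 9 | 10 | 11
  row 12: 1 | 2 | 3 | 4 | 5 | 6 | 7 | 8 | 9 | 10 | 11 | 12

hence w(1..12) = (4, 1, 11, 10, 3, 8, 7, 9, 12, 2, 5, 6).

Fulton essential set (7 of the 32 Rothe cells):

[(1, 3, 0), (3, 10, 2), (4, 3, 1), (4, 9, 2), (6, 7, 3), (9, 2, 1), (9, 6, 3)]


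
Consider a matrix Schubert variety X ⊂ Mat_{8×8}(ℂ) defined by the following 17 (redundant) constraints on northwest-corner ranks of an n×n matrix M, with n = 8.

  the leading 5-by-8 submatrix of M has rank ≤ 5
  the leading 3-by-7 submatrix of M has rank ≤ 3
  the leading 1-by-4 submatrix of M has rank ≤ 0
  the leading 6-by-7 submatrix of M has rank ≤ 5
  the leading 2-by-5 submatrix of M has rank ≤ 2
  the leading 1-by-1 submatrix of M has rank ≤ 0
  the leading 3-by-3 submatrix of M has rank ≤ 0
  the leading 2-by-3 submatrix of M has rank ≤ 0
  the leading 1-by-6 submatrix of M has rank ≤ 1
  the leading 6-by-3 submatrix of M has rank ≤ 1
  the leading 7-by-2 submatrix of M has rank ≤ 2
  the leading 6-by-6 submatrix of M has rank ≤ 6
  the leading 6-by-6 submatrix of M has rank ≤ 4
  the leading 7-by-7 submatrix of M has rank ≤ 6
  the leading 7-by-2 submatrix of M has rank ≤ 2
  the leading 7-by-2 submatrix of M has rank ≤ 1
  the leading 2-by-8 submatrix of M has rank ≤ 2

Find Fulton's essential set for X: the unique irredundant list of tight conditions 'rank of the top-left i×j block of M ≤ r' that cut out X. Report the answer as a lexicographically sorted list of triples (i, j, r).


Propagating the 17 rank bounds to every northwest block:

  R[1]: 0, 0, 0, 0, 1, 1, 1, 1
  R[2]: 0, 0, 0, 1, 2, 2, 2, 2
  R[3]: 0, 0, 0, 1, 2, 3, 3, 3
  R[4]: 1, 1, 1, 2, 3, 4, 4, 4
  R[5]: 1, 1, 1, 2, 3, 4, 5, 5
  R[6]: 1, 1, 1, 2, 3, 4, 5, 6
  R[7]: 1, 1, 2, 3, 4, 5, 6, 7
  R[8]: 1, 2, 3, 4, 5, 6, 7, 8

so w = (5, 4, 6, 1, 7, 8, 3, 2).

D(w) has 15 cells with 4 SE-corners; essential set:

[(1, 4, 0), (3, 3, 0), (6, 3, 1), (7, 2, 1)]


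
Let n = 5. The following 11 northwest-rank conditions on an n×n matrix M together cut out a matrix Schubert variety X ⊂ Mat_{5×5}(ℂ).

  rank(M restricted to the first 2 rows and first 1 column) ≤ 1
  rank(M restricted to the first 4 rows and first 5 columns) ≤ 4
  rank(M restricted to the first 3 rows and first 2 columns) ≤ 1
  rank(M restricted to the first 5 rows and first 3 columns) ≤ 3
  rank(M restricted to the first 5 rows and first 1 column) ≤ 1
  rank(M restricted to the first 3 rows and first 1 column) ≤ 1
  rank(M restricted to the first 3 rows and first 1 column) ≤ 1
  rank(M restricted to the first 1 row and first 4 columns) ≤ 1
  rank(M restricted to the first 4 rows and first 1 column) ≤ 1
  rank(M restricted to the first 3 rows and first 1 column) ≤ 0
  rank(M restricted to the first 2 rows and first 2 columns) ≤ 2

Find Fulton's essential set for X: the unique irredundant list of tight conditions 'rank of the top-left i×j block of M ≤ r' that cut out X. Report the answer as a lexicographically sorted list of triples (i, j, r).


Propagating the 11 rank bounds to every northwest block:

  row 1: 0 | 1 | 1 | 1 | 1
  row 2: 0 | 1 | 2 | 2 | 2
  row 3: 0 | 1 | 2 | 3 | 3
  row 4: 1 | 2 | 3 | 4 | 4
  row 5: 1 | 2 | 3 | 4 | 5

giving w = (2, 3, 4, 1, 5) via Δ²R.

|D(w)|=3, |Ess(w)|=1:

[(3, 1, 0)]


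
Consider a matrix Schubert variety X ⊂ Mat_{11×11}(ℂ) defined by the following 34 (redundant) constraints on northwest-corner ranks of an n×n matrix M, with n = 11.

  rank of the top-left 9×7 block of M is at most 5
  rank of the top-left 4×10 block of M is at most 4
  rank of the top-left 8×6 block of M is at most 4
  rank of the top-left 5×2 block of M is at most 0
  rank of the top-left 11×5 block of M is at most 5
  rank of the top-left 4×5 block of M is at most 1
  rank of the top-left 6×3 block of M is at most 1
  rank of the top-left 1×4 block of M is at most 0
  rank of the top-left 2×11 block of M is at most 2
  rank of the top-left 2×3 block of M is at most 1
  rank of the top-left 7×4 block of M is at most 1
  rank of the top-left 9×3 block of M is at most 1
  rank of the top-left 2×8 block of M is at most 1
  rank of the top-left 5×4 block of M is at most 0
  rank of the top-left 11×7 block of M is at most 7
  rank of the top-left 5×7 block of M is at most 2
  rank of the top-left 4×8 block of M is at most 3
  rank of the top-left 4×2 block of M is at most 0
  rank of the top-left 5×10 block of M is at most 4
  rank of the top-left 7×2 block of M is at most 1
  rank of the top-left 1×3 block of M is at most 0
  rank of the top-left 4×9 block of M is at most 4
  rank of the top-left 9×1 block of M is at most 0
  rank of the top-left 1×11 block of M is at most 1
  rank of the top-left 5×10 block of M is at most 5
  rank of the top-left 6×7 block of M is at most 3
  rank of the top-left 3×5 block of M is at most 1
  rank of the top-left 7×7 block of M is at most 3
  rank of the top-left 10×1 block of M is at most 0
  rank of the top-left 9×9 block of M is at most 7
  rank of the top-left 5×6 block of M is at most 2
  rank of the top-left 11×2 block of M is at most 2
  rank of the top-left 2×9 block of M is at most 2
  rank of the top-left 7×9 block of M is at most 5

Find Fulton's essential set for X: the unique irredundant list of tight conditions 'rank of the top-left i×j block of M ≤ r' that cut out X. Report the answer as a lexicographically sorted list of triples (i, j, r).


Rank table r_w(11×11) implied by the 34 constraints:

  0 0 0 0 1 1 1 1 1 1 1
  0 0 0 0 1 1 1 1 2 2 2
  0 0 0 0 1 2 2 2 3 3 3
  0 0 0 0 1 2 2 3 4 4 4
  0 0 0 0 1 2 2 3 4 4 5
  0 1 1 1 2 3 3 4 5 5 6
  0 1 1 1 2 3 3 4 5 6 7
  0 1 1 2 3 4 4 5 6 7 8
  0 1 1 2 3 4 5 6 7 8 9
  0 1 2 3 4 5 6 7 8 9 10
  1 2 3 4 5 6 7 8 9 10 11

hence w(1..11) = (5, 9, 6, 8, 11, 2, 10, 4, 7, 3, 1).

ℓ(w)=36; the 8 essential cells (i,j,r):

[(2, 8, 1), (5, 4, 0), (5, 7, 2), (5, 10, 4), (7, 4, 1), (7, 7, 3), (9, 3, 1), (10, 1, 0)]


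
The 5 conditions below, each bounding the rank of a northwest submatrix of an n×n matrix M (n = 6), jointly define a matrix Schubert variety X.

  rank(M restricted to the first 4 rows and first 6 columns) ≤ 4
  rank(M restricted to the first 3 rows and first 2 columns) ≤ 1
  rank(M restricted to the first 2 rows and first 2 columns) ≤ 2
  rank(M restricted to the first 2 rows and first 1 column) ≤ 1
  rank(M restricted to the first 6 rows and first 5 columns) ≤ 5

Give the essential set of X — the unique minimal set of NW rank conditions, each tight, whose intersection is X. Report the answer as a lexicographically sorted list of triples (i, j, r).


Reconstructing r_w from the 5 given conditions:

  R[1]: 1, 1, 1, 1, 1, 1
  R[2]: 1, 1, 2, 2, 2, 2
  R[3]: 1, 1, 2, 3, 3, 3
  R[4]: 1, 2, 3, 4, 4, 4
  R[5]: 1, 2, 3, 4, 5, 5
  R[6]: 1, 2, 3, 4, 5, 6

so w = (1, 3, 4, 2, 5, 6).

Rothe diagram D(w) (2 cells), 1 SE-corner (essential condition):

[(3, 2, 1)]


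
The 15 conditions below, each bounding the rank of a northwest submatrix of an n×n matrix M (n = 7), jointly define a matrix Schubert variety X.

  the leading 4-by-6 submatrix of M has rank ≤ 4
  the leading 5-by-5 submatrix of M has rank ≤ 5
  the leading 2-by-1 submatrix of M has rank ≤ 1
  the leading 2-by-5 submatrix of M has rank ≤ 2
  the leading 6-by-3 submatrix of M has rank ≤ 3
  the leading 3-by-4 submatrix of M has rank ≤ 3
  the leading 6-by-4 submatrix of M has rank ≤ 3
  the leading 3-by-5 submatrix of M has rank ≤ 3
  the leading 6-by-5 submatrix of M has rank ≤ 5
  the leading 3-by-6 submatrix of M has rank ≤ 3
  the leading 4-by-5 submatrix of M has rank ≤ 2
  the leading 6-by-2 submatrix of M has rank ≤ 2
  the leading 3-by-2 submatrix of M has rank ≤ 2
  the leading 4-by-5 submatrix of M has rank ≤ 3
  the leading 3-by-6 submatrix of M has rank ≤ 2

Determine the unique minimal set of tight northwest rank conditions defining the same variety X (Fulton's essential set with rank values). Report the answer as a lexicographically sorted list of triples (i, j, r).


The tightest implied rank at each (i,j), from the 15 conditions:

  1  1  1  1  1  1  1
  1  2  2  2  2  2  2
  1  2  2  2  2  2  3
  1  2  2  2  2  3  4
  1  2  3  3  3  4  5
  1  2  3  3  4  5  6
  1  2  3  4  5  6  7

second differences of R give the permutation w = (1, 2, 7, 6, 3, 5, 4).

ℓ(w)=8; the 3 essential cells (i,j,r):

[(3, 6, 2), (4, 5, 2), (6, 4, 3)]


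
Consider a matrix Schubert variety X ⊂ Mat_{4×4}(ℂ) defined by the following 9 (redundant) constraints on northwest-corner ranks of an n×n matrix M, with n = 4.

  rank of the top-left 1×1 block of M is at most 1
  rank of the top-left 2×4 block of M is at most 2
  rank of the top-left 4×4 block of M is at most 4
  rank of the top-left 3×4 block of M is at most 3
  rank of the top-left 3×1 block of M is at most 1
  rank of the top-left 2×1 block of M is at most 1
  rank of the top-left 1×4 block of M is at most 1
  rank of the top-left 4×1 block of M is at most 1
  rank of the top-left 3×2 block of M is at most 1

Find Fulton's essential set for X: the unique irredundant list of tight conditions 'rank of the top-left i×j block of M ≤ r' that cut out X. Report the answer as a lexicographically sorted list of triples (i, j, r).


The tightest implied rank at each (i,j), from the 9 conditions:

  R[1]: 1  1  1  1
  R[2]: 1  1  2  2
  R[3]: 1  1  2  3
  R[4]: 1  2  3  4

second differences of R give the permutation w = (1, 3, 4, 2).

Fulton essential set (1 of the 2 Rothe cells):

[(3, 2, 1)]


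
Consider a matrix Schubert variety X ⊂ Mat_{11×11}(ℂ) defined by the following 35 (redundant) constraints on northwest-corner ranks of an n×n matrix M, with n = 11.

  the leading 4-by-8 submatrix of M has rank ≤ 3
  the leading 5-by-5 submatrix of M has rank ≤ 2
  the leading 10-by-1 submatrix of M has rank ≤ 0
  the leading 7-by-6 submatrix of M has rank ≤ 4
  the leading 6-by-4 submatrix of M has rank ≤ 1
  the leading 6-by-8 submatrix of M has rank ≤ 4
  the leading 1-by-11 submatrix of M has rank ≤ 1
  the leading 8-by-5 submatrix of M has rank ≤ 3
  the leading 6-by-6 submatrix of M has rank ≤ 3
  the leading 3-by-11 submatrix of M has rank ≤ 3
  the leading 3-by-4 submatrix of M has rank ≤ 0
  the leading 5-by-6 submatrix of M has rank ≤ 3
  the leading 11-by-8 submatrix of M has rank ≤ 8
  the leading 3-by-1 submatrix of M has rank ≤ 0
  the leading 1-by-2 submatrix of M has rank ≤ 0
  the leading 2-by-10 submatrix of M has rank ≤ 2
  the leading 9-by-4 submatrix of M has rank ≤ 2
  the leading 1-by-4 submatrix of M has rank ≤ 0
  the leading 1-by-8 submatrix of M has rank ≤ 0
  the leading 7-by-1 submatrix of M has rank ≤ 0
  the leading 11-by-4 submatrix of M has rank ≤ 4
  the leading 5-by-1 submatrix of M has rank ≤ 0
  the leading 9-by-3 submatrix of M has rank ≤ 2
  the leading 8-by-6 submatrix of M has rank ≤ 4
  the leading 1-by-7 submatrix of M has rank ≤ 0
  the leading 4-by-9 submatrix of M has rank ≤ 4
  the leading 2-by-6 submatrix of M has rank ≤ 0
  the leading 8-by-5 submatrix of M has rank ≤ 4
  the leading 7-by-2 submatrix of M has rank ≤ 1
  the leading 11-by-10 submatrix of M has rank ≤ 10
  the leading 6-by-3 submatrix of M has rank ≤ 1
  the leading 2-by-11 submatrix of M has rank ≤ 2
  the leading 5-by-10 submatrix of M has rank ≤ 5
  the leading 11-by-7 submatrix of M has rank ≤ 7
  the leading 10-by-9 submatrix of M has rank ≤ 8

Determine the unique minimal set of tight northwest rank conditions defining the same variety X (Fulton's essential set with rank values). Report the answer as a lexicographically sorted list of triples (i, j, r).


The tightest implied rank at each (i,j), from the 35 conditions:

  R[1]: 0, 0, 0, 0, 0, 0, 0, 0, 1, 1, 1
  R[2]: 0, 0, 0, 0, 0, 0, 1, 1, 2, 2, 2
  R[3]: 0, 0, 0, 0, 1, 1, 2, 2, 3, 3, 3
  R[4]: 0, 1, 1, 1, 2, 2, 3, 3, 4, 4, 4
  R[5]: 0, 1, 1, 1, 2, 3, 4, 4, 5, 5, 5
  R[6]: 0, 1, 1, 1, 2, 3, 4, 4, 5, 6, 6
  R[7]: 0, 1, 2, 2, 3, 4, 5, 5, 6, 7, 7
  R[8]: 0, 1, 2, 2, 3, 4, 5, 6, 7, 8, 8
  R[9]: 0, 1, 2, 2, 3, 4, 5, 6, 7, 8, 9
  R[10]: 0, 1, 2, 3, 4, 5, 6, 7, 8, 9, 10
  R[11]: 1, 2, 3, 4, 5, 6, 7, 8, 9, 10, 11

reading off 1-entries of Δ²R: w = (9, 7, 5, 2, 6, 10, 3, 8, 11, 4, 1).

7 SE-corners of the 32-cell Rothe diagram give Ess(w):

[(1, 8, 0), (2, 6, 0), (3, 4, 0), (6, 4, 1), (6, 8, 4), (9, 4, 2), (10, 1, 0)]


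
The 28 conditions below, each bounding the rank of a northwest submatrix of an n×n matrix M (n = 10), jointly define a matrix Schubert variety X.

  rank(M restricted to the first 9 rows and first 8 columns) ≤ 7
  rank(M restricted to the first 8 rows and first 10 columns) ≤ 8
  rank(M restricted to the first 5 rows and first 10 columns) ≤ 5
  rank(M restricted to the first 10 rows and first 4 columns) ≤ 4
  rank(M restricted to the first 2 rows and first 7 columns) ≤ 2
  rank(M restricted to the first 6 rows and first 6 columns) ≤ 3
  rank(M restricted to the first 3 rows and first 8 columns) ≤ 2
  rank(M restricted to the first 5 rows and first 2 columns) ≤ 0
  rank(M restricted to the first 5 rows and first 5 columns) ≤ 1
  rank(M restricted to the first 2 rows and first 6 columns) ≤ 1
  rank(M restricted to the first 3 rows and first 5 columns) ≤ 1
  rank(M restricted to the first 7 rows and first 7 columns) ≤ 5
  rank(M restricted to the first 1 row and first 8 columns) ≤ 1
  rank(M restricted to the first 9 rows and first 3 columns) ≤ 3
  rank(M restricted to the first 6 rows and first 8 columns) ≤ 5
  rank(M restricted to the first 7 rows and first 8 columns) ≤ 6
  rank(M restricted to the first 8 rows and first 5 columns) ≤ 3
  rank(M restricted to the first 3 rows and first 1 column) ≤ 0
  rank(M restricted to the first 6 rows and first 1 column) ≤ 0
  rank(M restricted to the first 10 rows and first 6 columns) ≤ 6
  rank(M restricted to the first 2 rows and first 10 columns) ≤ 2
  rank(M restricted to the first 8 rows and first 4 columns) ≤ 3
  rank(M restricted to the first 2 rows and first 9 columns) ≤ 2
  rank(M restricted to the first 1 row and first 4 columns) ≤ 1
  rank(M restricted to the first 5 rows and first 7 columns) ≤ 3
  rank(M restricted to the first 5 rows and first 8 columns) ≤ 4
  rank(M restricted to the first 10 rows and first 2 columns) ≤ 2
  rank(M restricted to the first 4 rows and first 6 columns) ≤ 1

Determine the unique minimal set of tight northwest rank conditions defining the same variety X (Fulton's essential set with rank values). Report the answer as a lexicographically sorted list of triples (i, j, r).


The tightest implied rank at each (i,j), from the 28 conditions:

  i=1: 0  0  1  1  1  1  1  1  1  1
  i=2: 0  0  1  1  1  1  2  2  2  2
  i=3: 0  0  1  1  1  1  2  2  3  3
  i=4: 0  0  1  1  1  1  2  3  4  4
  i=5: 0  0  1  1  1  2  3  4  5  5
  i=6: 0  1  2  2  2  3  4  5  6  6
  i=7: 1  2  3  3  3  4  5  6  7  7
  i=8: 1  2  3  3  3  4  5  6  7  8
  i=9: 1  2  3  4  4  5  6  7  8  9
  i=10: 1  2  3  4  5  6  7  8  9  10

the unique w with this rank table is (3, 7, 9, 8, 6, 2, 1, 10, 4, 5).

ℓ(w)=25; the 6 essential cells (i,j,r):

[(3, 8, 2), (4, 6, 1), (5, 2, 0), (5, 5, 1), (6, 1, 0), (8, 5, 3)]


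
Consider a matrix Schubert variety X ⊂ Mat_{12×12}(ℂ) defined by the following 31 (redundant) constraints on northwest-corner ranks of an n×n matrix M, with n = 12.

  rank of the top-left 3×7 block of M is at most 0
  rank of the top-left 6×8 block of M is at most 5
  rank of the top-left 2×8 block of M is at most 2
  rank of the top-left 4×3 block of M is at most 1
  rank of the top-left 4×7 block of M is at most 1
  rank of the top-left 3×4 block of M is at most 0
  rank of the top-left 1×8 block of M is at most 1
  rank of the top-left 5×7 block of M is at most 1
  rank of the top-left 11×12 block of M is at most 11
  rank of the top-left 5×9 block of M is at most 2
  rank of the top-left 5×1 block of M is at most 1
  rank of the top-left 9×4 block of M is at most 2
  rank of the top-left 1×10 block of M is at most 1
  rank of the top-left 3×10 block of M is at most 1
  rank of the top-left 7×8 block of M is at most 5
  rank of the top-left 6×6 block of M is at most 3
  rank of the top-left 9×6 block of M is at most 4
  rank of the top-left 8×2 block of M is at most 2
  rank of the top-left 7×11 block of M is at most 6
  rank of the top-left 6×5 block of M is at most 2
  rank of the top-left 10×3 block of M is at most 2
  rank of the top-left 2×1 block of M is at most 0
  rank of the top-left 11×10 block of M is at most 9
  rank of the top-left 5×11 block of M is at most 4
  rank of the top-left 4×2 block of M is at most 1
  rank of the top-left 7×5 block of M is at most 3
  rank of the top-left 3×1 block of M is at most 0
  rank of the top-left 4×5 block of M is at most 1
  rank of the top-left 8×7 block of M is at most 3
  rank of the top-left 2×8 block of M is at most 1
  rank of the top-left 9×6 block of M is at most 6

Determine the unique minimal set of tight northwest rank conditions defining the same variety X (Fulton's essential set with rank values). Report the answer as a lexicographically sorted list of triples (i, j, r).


Propagating the 31 rank bounds to every northwest block:

  0 0 0 0 0 0 0 1 1 1 1 1
  0 0 0 0 0 0 0 1 1 1 2 2
  0 0 0 0 0 0 0 1 1 1 2 3
  1 1 1 1 1 1 1 2 2 2 3 4
  1 1 1 1 1 1 1 2 2 3 4 5
  1 2 2 2 2 2 2 3 3 4 5 6
  1 2 2 2 3 3 3 4 4 5 6 7
  1 2 2 2 3 3 3 4 5 6 7 8
  1 2 2 2 3 4 4 5 6 7 8 9
  1 2 2 3 4 5 5 6 7 8 9 10
  1 2 3 4 5 6 6 7 8 9 10 11
  1 2 3 4 5 6 7 8 9 10 11 12

so w = (8, 11, 12, 1, 10, 2, 5, 9, 6, 4, 3, 7).

7 SE-corners of the 41-cell Rothe diagram give Ess(w):

[(3, 7, 0), (3, 10, 1), (5, 7, 1), (5, 9, 2), (8, 7, 3), (9, 4, 2), (10, 3, 2)]


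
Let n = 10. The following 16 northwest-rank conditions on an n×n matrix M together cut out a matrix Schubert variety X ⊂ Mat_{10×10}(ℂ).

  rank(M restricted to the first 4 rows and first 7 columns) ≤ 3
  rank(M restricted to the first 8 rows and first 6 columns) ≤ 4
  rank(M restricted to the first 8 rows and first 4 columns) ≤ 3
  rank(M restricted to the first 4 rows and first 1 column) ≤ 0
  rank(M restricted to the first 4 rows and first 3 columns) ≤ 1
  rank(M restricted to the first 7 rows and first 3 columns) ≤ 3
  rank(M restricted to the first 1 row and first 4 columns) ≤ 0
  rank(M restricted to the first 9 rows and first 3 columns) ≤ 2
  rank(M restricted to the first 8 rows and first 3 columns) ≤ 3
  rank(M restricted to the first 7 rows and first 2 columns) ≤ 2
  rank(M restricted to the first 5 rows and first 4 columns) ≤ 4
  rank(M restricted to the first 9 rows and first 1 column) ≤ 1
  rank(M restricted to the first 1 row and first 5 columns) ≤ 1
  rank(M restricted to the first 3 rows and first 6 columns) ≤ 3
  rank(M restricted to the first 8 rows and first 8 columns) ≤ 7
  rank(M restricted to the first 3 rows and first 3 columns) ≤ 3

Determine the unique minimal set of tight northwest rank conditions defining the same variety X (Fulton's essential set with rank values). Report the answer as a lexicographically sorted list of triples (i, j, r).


Recovering R(i,j) via the rank-extension bound from the 16 conditions:

  0  0  0  0  1  1  1  1  1  1
  0  1  1  1  2  2  2  2  2  2
  0  1  1  2  3  3  3  3  3  3
  0  1  1  2  3  3  3  4  4  4
  1  2  2  3  4  4  4  5  5  5
  1  2  2  3  4  4  5  6  6  6
  1  2  2  3  4  4  5  6  7  7
  1  2  2  3  4  4  5  6  7  8
  1  2  2  3  4  5  6  7  8  9
  1  2  3  4  5  6  7  8  9  10

so w = (5, 2, 4, 8, 1, 7, 9, 10, 6, 3).

|D(w)|=18, |Ess(w)|=6:

[(1, 4, 0), (4, 1, 0), (4, 3, 1), (4, 7, 3), (8, 6, 4), (9, 3, 2)]


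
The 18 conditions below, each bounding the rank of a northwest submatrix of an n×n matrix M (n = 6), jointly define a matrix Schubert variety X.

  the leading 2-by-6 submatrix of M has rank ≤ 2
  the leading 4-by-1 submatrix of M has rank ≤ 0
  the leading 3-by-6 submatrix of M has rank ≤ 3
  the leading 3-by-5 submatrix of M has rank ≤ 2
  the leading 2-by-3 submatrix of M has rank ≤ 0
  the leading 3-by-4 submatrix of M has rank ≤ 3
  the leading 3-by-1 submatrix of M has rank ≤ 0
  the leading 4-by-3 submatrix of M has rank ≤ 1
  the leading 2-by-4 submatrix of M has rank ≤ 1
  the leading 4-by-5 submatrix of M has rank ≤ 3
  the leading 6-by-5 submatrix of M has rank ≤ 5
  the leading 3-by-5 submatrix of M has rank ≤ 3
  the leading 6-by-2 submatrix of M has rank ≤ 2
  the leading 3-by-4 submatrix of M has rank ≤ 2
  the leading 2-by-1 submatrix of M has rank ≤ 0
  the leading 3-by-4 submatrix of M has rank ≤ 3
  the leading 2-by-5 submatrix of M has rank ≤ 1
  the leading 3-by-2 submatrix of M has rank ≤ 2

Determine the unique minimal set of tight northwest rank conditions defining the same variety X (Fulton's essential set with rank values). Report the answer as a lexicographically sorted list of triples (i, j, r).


Rank table r_w(6×6) implied by the 18 constraints:

  i=1: 0 | 0 | 0 | 1 | 1 | 1
  i=2: 0 | 0 | 0 | 1 | 1 | 2
  i=3: 0 | 1 | 1 | 2 | 2 | 3
  i=4: 0 | 1 | 1 | 2 | 3 | 4
  i=5: 1 | 2 | 2 | 3 | 4 | 5
  i=6: 1 | 2 | 3 | 4 | 5 | 6

so w = (4, 6, 2, 5, 1, 3).

|D(w)|=10, |Ess(w)|=4:

[(2, 3, 0), (2, 5, 1), (4, 1, 0), (4, 3, 1)]


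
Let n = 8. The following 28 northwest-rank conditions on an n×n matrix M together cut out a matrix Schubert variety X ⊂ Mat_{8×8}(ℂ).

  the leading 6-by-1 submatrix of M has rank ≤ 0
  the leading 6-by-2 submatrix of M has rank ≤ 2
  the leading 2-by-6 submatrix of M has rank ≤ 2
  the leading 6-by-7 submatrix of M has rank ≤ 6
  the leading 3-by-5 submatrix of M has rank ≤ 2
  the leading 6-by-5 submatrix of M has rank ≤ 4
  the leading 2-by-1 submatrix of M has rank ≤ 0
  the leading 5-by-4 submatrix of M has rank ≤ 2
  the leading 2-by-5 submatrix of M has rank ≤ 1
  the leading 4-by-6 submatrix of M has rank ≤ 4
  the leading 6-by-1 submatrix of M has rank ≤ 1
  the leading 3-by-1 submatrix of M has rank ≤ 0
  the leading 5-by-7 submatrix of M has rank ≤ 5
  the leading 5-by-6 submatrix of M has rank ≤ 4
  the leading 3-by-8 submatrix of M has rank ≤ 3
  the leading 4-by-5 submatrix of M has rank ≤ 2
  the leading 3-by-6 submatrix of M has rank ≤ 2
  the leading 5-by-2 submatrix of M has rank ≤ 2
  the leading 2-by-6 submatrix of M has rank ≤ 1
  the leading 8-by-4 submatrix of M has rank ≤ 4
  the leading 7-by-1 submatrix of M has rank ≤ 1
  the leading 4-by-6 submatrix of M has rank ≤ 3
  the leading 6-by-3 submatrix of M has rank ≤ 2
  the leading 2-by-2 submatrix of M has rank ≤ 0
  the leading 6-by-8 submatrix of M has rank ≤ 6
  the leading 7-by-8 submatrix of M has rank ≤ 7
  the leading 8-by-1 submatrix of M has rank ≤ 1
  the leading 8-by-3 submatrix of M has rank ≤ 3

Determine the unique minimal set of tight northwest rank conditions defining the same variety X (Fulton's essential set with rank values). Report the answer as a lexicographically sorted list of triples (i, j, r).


Rank table r_w(8×8) implied by the 28 constraints:

  0, 0, 1, 1, 1, 1, 1, 1
  0, 0, 1, 1, 1, 1, 2, 2
  0, 1, 2, 2, 2, 2, 3, 3
  0, 1, 2, 2, 2, 3, 4, 4
  0, 1, 2, 2, 3, 4, 5, 5
  0, 1, 2, 3, 4, 5, 6, 6
  1, 2, 3, 4, 5, 6, 7, 7
  1, 2, 3, 4, 5, 6, 7, 8

second differences of R give the permutation w = (3, 7, 2, 6, 5, 4, 1, 8).

Fulton essential set (5 of the 14 Rothe cells):

[(2, 2, 0), (2, 6, 1), (4, 5, 2), (5, 4, 2), (6, 1, 0)]


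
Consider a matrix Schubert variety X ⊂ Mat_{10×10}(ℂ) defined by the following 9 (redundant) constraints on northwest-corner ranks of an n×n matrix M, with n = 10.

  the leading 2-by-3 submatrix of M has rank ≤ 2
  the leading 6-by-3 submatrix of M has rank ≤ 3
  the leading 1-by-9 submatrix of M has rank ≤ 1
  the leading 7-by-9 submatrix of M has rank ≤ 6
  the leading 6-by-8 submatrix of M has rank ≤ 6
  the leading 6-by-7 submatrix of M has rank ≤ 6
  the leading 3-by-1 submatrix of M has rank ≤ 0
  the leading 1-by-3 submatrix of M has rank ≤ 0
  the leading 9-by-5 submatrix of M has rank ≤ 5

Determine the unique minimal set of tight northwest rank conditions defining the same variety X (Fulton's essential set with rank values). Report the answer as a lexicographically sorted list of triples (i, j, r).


Rank table r_w(10×10) implied by the 9 constraints:

  row 1: 0, 0, 0, 1, 1, 1, 1, 1, 1, 1
  row 2: 0, 1, 1, 2, 2, 2, 2, 2, 2, 2
  row 3: 0, 1, 2, 3, 3, 3, 3, 3, 3, 3
  row 4: 1, 2, 3, 4, 4, 4, 4, 4, 4, 4
  row 5: 1, 2, 3, 4, 5, 5, 5, 5, 5, 5
  row 6: 1, 2, 3, 4, 5, 6, 6, 6, 6, 6
  row 7: 1, 2, 3, 4, 5, 6, 6, 6, 6, 7
  row 8: 1, 2, 3, 4, 5, 6, 7, 7, 7, 8
  row 9: 1, 2, 3, 4, 5, 6, 7, 8, 8, 9
  row 10: 1, 2, 3, 4, 5, 6, 7, 8, 9, 10

reading off 1-entries of Δ²R: w = (4, 2, 3, 1, 5, 6, 10, 7, 8, 9).

D(w) has 8 cells with 3 SE-corners; essential set:

[(1, 3, 0), (3, 1, 0), (7, 9, 6)]


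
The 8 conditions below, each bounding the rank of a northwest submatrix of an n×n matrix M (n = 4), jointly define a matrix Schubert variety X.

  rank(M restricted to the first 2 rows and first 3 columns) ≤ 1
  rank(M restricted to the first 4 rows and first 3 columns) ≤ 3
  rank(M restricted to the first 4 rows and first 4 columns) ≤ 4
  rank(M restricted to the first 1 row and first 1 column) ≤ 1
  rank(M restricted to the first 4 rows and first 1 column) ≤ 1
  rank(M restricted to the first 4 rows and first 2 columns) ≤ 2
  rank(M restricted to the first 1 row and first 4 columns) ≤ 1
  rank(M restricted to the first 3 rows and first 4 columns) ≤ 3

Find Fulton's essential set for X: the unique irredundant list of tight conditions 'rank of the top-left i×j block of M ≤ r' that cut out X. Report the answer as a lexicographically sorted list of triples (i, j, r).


Recovering R(i,j) via the rank-extension bound from the 8 conditions:

  1  1  1  1
  1  1  1  2
  1  2  2  3
  1  2  3  4

hence w(1..4) = (1, 4, 2, 3).

Rothe diagram D(w) (2 cells), 1 SE-corner (essential condition):

[(2, 3, 1)]


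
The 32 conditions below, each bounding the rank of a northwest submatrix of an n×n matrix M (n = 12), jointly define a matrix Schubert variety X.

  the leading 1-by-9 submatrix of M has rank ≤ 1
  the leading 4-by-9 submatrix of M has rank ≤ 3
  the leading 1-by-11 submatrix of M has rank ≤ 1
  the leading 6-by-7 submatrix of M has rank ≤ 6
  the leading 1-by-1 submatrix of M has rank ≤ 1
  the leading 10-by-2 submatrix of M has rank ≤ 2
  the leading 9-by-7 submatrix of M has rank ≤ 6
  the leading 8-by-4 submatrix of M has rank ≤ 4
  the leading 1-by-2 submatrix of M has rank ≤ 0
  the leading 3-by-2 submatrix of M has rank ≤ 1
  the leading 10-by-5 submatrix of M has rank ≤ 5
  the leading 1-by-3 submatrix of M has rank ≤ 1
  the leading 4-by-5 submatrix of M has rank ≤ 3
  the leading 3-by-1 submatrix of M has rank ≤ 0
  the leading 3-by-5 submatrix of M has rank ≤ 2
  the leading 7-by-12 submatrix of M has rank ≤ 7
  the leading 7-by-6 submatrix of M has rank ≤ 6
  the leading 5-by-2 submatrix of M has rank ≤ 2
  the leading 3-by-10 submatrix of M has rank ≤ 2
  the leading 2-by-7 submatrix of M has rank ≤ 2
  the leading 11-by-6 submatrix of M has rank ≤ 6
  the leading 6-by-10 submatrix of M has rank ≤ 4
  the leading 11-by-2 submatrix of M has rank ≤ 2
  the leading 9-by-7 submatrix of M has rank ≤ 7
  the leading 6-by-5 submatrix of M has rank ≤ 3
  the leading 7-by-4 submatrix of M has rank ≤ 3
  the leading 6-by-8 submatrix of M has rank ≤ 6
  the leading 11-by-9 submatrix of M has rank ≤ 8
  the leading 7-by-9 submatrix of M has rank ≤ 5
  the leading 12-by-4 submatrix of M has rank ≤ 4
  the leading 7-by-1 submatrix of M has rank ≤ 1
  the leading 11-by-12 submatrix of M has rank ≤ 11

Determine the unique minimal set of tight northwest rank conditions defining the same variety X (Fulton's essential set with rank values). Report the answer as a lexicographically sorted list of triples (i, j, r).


Recovering R(i,j) via the rank-extension bound from the 32 conditions:

  0  0  1  1  1  1  1  1  1  1  1  1
  0  1  2  2  2  2  2  2  2  2  2  2
  0  1  2  2  2  2  2  2  2  2  3  3
  1  2  3  3  3  3  3  3  3  3  4  4
  1  2  3  3  3  4  4  4  4  4  5  5
  1  2  3  3  3  4  4  4  4  4  5  6
  1  2  3  3  4  5  5  5  5  5  6  7
  1  2  3  4  5  6  6  6  6  6  7  8
  1  2  3  4  5  6  6  7  7  7  8  9
  1  2  3  4  5  6  7  8  8  8  9  10
  1  2  3  4  5  6  7  8  8  9  10  11
  1  2  3  4  5  6  7  8  9  10  11  12

reading off 1-entries of Δ²R: w = (3, 2, 11, 1, 6, 12, 5, 4, 8, 7, 10, 9).

8 SE-corners of the 22-cell Rothe diagram give Ess(w):

[(1, 2, 0), (3, 1, 0), (3, 10, 2), (6, 5, 3), (6, 10, 4), (7, 4, 3), (9, 7, 6), (11, 9, 8)]
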